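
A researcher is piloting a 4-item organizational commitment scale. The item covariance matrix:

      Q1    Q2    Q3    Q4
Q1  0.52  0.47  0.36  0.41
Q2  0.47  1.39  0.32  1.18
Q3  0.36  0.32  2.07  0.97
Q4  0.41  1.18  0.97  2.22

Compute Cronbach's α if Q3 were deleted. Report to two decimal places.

Remaining items: Q1, Q2, Q4 (k = 3).
Σσᵢ² = 0.52 + 1.39 + 2.22 = 4.13
total variance = 4.13 + 2 × 2.06 = 8.25
α (item deleted) = (3/2)·(1 − 4.13/8.25) = 0.75

α = 0.75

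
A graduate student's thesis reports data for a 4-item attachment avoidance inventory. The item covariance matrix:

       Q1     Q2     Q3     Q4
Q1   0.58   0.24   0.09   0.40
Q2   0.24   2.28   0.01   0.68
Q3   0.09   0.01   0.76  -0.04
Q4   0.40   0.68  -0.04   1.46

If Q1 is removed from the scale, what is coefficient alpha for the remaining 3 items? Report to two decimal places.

Remaining items: Q2, Q3, Q4 (k = 3).
Σσᵢ² = 2.28 + 0.76 + 1.46 = 4.50
Var(T) = 4.50 + 2 × 0.65 = 5.80
α (item deleted) = (3/2)·(1 − 4.50/5.80) = 0.34

α = 0.34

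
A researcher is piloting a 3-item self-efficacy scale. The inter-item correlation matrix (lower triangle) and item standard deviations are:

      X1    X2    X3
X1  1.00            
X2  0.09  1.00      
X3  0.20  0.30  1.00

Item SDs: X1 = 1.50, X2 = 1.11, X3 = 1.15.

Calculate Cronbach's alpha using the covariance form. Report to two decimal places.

Σσ²ᵢ = 1.50² + 1.11² + 1.15² = 4.8046
Covariances σ_ij = r_ij · s_i · s_j:
  σ(X1,X2) = 0.09 × 1.50 × 1.11 = 0.1499
  σ(X1,X3) = 0.20 × 1.50 × 1.15 = 0.3450
  σ(X2,X3) = 0.30 × 1.11 × 1.15 = 0.3830
σ²_T = Σσ²ᵢ + 2·Σσ_ij = 4.8046 + 2 × 0.8779 = 6.5604
α = (3/2)·(1 − 4.8046/6.5604) = 0.40

α = 0.40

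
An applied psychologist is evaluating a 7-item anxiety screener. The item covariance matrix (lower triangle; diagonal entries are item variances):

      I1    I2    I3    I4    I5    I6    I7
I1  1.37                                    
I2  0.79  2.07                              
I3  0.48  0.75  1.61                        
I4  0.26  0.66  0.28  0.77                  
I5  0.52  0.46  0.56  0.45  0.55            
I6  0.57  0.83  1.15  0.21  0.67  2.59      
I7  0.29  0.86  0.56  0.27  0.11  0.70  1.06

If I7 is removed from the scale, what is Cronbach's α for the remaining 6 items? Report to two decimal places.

Remaining items: I1, I2, I3, I4, I5, I6 (k = 6).
Σσᵢ² = 1.37 + 2.07 + 1.61 + 0.77 + 0.55 + 2.59 = 8.96
Var(T) = 8.96 + 2 × 8.64 = 26.24
α (item deleted) = (6/5)·(1 − 8.96/26.24) = 0.79

α = 0.79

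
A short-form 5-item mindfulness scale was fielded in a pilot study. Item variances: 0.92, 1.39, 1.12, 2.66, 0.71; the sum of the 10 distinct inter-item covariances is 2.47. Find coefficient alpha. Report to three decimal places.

α = 0.526

sum of item variances = 0.92 + 1.39 + 1.12 + 2.66 + 0.71 = 6.80
Sum of distinct covariances = 2.47
total variance = sum of item variances + 2·Σcov = 6.80 + 2 × 2.47 = 11.74
α = (5/4)·(1 − 6.80/11.74) = 0.526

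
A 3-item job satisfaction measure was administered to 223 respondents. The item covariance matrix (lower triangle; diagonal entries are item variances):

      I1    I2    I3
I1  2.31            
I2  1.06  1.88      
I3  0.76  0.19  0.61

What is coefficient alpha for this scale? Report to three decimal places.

Σσᵢ² = 2.31 + 1.88 + 0.61 = 4.80
Sum of the distinct covariances = 2.01
total variance = 4.80 + 2 × 2.01 = 8.82
α = (k/(k−1))·(1 − Σσᵢ²/total variance) = (3/2)·(1 − 4.80/8.82) = 0.684

coefficient alpha = 0.684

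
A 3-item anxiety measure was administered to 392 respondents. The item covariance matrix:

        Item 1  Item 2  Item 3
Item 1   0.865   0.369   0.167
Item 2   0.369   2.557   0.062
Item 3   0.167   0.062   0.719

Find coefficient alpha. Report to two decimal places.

coefficient alpha = 0.34

sum of item variances = 0.865 + 2.557 + 0.719 = 4.141
Sum of the distinct covariances = 0.598
Var(T) = 4.141 + 2 × 0.598 = 5.337
α = (k/(k−1))·(1 − sum of item variances/Var(T)) = (3/2)·(1 − 4.141/5.337) = 0.34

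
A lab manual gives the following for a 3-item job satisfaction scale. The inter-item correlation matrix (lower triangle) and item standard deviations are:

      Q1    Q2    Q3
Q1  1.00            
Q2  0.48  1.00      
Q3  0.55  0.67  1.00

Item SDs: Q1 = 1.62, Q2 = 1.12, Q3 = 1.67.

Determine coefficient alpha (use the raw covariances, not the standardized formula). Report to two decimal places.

Σσ²ᵢ = 1.62² + 1.12² + 1.67² = 6.6677
Covariances σ_ij = r_ij · s_i · s_j:
  σ(Q1,Q2) = 0.48 × 1.62 × 1.12 = 0.8709
  σ(Q1,Q3) = 0.55 × 1.62 × 1.67 = 1.4880
  σ(Q2,Q3) = 0.67 × 1.12 × 1.67 = 1.2532
σ²_T = Σσ²ᵢ + 2·Σσ_ij = 6.6677 + 2 × 3.6121 = 13.8919
α = (3/2)·(1 − 6.6677/13.8919) = 0.78

α = 0.78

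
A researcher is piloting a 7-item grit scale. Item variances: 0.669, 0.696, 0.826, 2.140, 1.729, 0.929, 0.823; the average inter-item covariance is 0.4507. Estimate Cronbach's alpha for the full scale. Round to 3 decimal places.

sum of item variances = 0.669 + 0.696 + 0.826 + 2.140 + 1.729 + 0.929 + 0.823 = 7.812
Sum of the 21 distinct covariances = 21 × 0.4507 = 9.4647
total variance = sum of item variances + 2·Σcov = 7.812 + 2 × 9.4647 = 26.7414
α = (7/6)·(1 − 7.812/26.7414) = 0.826

Cronbach's alpha = 0.826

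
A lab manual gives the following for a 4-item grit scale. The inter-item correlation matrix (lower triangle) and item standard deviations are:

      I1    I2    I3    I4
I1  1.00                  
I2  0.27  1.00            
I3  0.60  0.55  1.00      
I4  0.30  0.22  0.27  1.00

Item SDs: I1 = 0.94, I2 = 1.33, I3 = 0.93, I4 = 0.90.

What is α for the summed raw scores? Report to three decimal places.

Σσ²ᵢ = 0.94² + 1.33² + 0.93² + 0.90² = 4.3274
Covariances σ_ij = r_ij · s_i · s_j:
  σ(I1,I2) = 0.27 × 0.94 × 1.33 = 0.3376
  σ(I1,I3) = 0.60 × 0.94 × 0.93 = 0.5245
  σ(I1,I4) = 0.30 × 0.94 × 0.90 = 0.2538
  σ(I2,I3) = 0.55 × 1.33 × 0.93 = 0.6803
  σ(I2,I4) = 0.22 × 1.33 × 0.90 = 0.2633
  σ(I3,I4) = 0.27 × 0.93 × 0.90 = 0.2260
σ²_T = Σσ²ᵢ + 2·Σσ_ij = 4.3274 + 2 × 2.2855 = 8.8984
α = (4/3)·(1 − 4.3274/8.8984) = 0.685

α = 0.685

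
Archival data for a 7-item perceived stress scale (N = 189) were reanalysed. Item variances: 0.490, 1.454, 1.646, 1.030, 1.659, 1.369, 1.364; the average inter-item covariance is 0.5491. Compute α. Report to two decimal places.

α = 0.84

Σσ²ᵢ = 0.490 + 1.454 + 1.646 + 1.030 + 1.659 + 1.369 + 1.364 = 9.012
Sum of the 21 distinct covariances = 21 × 0.5491 = 11.5311
Var(T) = Σσ²ᵢ + 2·Σcov = 9.012 + 2 × 11.5311 = 32.0742
α = (7/6)·(1 − 9.012/32.0742) = 0.84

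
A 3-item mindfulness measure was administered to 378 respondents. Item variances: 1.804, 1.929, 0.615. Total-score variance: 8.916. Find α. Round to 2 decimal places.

sum of item variances = 1.804 + 1.929 + 0.615 = 4.348
α = (k/(k−1))·(1 − sum of item variances/Var(T)) = (3/2)·(1 − 4.348/8.916) = 0.77

α = 0.77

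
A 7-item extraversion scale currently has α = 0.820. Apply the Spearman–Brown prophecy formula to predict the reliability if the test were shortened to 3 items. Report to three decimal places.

predicted reliability = 0.661

Length factor m = 3/7 = 0.4286
α' = m·α / (1 − (1−m)·α)
   = 3/7 × 0.820 / (1 − (1 − 3/7) × 0.820)
   = 0.3514 / 0.5314 = 0.661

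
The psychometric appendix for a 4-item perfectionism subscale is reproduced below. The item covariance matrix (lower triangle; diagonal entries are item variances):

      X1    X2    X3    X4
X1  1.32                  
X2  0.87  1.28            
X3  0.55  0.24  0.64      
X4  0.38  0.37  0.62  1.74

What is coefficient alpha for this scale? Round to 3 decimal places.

α = 0.732

ΣVar(i) = 1.32 + 1.28 + 0.64 + 1.74 = 4.98
Sum of off-diagonal covariances = 3.03
σ²_T = 4.98 + 2 × 3.03 = 11.04
α = (k/(k−1))·(1 − ΣVar(i)/σ²_T) = (4/3)·(1 − 4.98/11.04) = 0.732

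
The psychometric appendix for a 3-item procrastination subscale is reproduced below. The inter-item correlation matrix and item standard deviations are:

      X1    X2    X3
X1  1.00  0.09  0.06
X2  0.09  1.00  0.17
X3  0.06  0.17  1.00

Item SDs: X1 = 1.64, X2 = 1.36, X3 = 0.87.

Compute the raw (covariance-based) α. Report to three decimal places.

α = 0.233

Σσ²ᵢ = 1.64² + 1.36² + 0.87² = 5.2961
Covariances σ_ij = r_ij · s_i · s_j:
  σ(X1,X2) = 0.09 × 1.64 × 1.36 = 0.2007
  σ(X1,X3) = 0.06 × 1.64 × 0.87 = 0.0856
  σ(X2,X3) = 0.17 × 1.36 × 0.87 = 0.2011
σ²_T = Σσ²ᵢ + 2·Σσ_ij = 5.2961 + 2 × 0.4874 = 6.2709
α = (3/2)·(1 − 5.2961/6.2709) = 0.233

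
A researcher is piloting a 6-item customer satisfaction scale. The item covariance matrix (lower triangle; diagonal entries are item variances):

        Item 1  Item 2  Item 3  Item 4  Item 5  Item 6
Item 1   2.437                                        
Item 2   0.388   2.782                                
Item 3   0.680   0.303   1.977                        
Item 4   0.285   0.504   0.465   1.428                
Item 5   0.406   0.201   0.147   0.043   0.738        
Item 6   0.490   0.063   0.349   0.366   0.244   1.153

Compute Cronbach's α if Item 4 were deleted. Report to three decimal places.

Remaining items: Item 1, Item 2, Item 3, Item 5, Item 6 (k = 5).
sum of item variances = 2.437 + 2.782 + 1.977 + 0.738 + 1.153 = 9.087
σ²_total = 9.087 + 2 × 3.271 = 15.629
α (item deleted) = (5/4)·(1 − 9.087/15.629) = 0.523

α = 0.523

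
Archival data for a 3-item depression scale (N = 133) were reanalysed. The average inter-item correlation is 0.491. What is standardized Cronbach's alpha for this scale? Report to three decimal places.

Standardized α = k·r̄ / (1 + (k−1)·r̄) = 3 × 0.491 / (1 + 2 × 0.491)
  = 1.4730 / 1.9820 = 0.743

standardized Cronbach's alpha = 0.743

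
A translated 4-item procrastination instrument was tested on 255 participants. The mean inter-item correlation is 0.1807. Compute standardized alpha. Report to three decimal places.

standardized alpha = 0.469

Standardized α = k·r̄ / (1 + (k−1)·r̄) = 4 × 0.1807 / (1 + 3 × 0.1807)
  = 0.7228 / 1.5421 = 0.469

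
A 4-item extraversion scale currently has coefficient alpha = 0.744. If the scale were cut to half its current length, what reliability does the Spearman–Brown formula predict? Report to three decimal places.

predicted reliability = 0.592

Length factor m = 1/2
α' = m·α / (1 − (1−m)·α)
   = 1/2 × 0.744 / (1 − (1 − 1/2) × 0.744)
   = 0.3720 / 0.6280 = 0.592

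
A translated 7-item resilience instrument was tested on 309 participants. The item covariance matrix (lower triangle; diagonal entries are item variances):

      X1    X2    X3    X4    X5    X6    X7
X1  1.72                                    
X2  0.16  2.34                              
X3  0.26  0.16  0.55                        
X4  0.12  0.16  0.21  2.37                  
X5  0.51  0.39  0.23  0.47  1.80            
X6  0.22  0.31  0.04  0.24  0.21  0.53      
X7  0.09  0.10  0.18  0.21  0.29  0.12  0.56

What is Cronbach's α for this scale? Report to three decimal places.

Σσ²ᵢ = 1.72 + 2.34 + 0.55 + 2.37 + 1.80 + 0.53 + 0.56 = 9.87
Σ_{i<j} σ_ij = 4.68
total variance = 9.87 + 2 × 4.68 = 19.23
α = (k/(k−1))·(1 − Σσ²ᵢ/total variance) = (7/6)·(1 − 9.87/19.23) = 0.568

α = 0.568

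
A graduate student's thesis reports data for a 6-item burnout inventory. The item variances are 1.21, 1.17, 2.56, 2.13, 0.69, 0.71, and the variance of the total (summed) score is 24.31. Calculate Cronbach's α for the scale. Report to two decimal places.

ΣVar(i) = 1.21 + 1.17 + 2.56 + 2.13 + 0.69 + 0.71 = 8.47
α = (k/(k−1))·(1 − ΣVar(i)/total variance) = (6/5)·(1 − 8.47/24.31) = 0.78

Cronbach's α = 0.78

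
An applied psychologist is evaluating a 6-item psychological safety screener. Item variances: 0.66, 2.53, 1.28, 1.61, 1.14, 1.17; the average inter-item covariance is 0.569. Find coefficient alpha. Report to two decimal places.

α = 0.80

Σσ²ᵢ = 0.66 + 2.53 + 1.28 + 1.61 + 1.14 + 1.17 = 8.39
Sum of the 15 distinct covariances = 15 × 0.569 = 8.535
σ²_T = Σσ²ᵢ + 2·Σcov = 8.39 + 2 × 8.535 = 25.460
α = (6/5)·(1 − 8.39/25.460) = 0.80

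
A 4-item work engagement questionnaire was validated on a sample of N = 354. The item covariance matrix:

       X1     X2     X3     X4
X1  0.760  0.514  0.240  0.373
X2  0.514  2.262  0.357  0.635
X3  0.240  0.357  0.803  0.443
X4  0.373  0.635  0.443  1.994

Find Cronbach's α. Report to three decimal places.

α = 0.624

Σσᵢ² = 0.760 + 2.262 + 0.803 + 1.994 = 5.819
Sum of off-diagonal covariances = 2.562
Var(T) = 5.819 + 2 × 2.562 = 10.943
α = (k/(k−1))·(1 − Σσᵢ²/Var(T)) = (4/3)·(1 − 5.819/10.943) = 0.624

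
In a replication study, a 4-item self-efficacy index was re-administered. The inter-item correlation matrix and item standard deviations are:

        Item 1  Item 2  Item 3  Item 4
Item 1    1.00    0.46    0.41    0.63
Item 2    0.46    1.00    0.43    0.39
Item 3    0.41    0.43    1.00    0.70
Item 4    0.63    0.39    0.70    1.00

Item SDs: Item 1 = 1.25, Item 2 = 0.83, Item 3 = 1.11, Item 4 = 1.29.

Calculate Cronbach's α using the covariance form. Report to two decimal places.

Σσ²ᵢ = 1.25² + 0.83² + 1.11² + 1.29² = 5.1476
Covariances σ_ij = r_ij · s_i · s_j:
  σ(Item 1,Item 2) = 0.46 × 1.25 × 0.83 = 0.4773
  σ(Item 1,Item 3) = 0.41 × 1.25 × 1.11 = 0.5689
  σ(Item 1,Item 4) = 0.63 × 1.25 × 1.29 = 1.0159
  σ(Item 2,Item 3) = 0.43 × 0.83 × 1.11 = 0.3962
  σ(Item 2,Item 4) = 0.39 × 0.83 × 1.29 = 0.4176
  σ(Item 3,Item 4) = 0.70 × 1.11 × 1.29 = 1.0023
σ²_T = Σσ²ᵢ + 2·Σσ_ij = 5.1476 + 2 × 3.8782 = 12.9040
α = (4/3)·(1 − 5.1476/12.9040) = 0.80

α = 0.80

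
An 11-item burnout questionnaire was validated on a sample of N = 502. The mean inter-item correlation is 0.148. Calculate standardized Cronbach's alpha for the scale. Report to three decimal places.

α = 0.656

Standardized α = k·r̄ / (1 + (k−1)·r̄) = 11 × 0.148 / (1 + 10 × 0.148)
  = 1.6280 / 2.4800 = 0.656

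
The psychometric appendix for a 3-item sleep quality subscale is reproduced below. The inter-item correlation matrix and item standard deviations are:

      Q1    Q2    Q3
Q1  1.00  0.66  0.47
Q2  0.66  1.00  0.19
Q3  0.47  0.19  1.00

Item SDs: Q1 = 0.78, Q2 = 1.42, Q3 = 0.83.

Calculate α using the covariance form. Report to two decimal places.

α = 0.65

Σσ²ᵢ = 0.78² + 1.42² + 0.83² = 3.3137
Covariances σ_ij = r_ij · s_i · s_j:
  σ(Q1,Q2) = 0.66 × 0.78 × 1.42 = 0.7310
  σ(Q1,Q3) = 0.47 × 0.78 × 0.83 = 0.3043
  σ(Q2,Q3) = 0.19 × 1.42 × 0.83 = 0.2239
σ²_T = Σσ²ᵢ + 2·Σσ_ij = 3.3137 + 2 × 1.2592 = 5.8321
α = (3/2)·(1 − 3.3137/5.8321) = 0.65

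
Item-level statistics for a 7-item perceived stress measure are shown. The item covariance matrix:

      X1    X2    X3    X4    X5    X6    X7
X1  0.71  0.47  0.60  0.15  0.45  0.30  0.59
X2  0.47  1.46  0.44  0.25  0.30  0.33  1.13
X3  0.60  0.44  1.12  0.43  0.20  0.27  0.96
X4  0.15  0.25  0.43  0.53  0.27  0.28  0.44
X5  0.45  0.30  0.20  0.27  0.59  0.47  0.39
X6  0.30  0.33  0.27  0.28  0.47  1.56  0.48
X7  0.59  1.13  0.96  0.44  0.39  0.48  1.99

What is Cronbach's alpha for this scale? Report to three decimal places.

α = 0.814

sum of item variances = 0.71 + 1.46 + 1.12 + 0.53 + 0.59 + 1.56 + 1.99 = 7.96
Σ_{i<j} σ_ij = 9.20
total variance = 7.96 + 2 × 9.20 = 26.36
α = (k/(k−1))·(1 − sum of item variances/total variance) = (7/6)·(1 − 7.96/26.36) = 0.814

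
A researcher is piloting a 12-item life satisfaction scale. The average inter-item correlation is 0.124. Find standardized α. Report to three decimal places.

standardized α = 0.629

Standardized α = k·r̄ / (1 + (k−1)·r̄) = 12 × 0.124 / (1 + 11 × 0.124)
  = 1.4880 / 2.3640 = 0.629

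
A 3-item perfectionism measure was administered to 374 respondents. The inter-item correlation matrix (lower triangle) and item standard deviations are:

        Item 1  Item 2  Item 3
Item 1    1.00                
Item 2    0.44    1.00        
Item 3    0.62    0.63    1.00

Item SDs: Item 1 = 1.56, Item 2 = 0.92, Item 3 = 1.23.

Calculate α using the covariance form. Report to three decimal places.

α = 0.771

Σσ²ᵢ = 1.56² + 0.92² + 1.23² = 4.7929
Covariances σ_ij = r_ij · s_i · s_j:
  σ(Item 1,Item 2) = 0.44 × 1.56 × 0.92 = 0.6315
  σ(Item 1,Item 3) = 0.62 × 1.56 × 1.23 = 1.1897
  σ(Item 2,Item 3) = 0.63 × 0.92 × 1.23 = 0.7129
σ²_T = Σσ²ᵢ + 2·Σσ_ij = 4.7929 + 2 × 2.5341 = 9.8611
α = (3/2)·(1 − 4.7929/9.8611) = 0.771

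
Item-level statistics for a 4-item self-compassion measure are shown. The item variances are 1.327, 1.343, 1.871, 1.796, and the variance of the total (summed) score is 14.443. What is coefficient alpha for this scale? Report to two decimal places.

coefficient alpha = 0.75

sum of item variances = 1.327 + 1.343 + 1.871 + 1.796 = 6.337
α = (k/(k−1))·(1 − sum of item variances/σ²_total) = (4/3)·(1 − 6.337/14.443) = 0.75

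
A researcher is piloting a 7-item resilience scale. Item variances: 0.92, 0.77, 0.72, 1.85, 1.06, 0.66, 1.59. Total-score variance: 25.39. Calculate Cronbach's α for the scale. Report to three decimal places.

sum of item variances = 0.92 + 0.77 + 0.72 + 1.85 + 1.06 + 0.66 + 1.59 = 7.57
α = (k/(k−1))·(1 − sum of item variances/total variance) = (7/6)·(1 − 7.57/25.39) = 0.819

α = 0.819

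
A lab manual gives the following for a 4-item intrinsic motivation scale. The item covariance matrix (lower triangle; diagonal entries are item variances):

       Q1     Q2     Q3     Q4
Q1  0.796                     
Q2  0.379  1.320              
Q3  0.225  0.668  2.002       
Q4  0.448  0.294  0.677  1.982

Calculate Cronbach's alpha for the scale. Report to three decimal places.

Σσ²ᵢ = 0.796 + 1.320 + 2.002 + 1.982 = 6.100
Sum of off-diagonal covariances = 2.691
total variance = 6.100 + 2 × 2.691 = 11.482
α = (k/(k−1))·(1 − Σσ²ᵢ/total variance) = (4/3)·(1 − 6.100/11.482) = 0.625

Cronbach's alpha = 0.625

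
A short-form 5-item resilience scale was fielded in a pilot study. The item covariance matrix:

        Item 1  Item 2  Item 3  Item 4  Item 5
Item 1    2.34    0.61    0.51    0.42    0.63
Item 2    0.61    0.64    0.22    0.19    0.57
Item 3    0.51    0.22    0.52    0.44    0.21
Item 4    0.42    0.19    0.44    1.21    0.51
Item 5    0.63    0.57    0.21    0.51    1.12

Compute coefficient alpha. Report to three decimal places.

coefficient alpha = 0.746

Σσᵢ² = 2.34 + 0.64 + 0.52 + 1.21 + 1.12 = 5.83
Σ_{i<j} σ_ij = 4.31
total variance = 5.83 + 2 × 4.31 = 14.45
α = (k/(k−1))·(1 − Σσᵢ²/total variance) = (5/4)·(1 − 5.83/14.45) = 0.746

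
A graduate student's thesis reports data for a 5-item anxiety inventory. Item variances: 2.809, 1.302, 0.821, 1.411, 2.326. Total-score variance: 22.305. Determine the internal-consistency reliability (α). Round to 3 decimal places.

Σσᵢ² = 2.809 + 1.302 + 0.821 + 1.411 + 2.326 = 8.669
α = (k/(k−1))·(1 − Σσᵢ²/total variance) = (5/4)·(1 − 8.669/22.305) = 0.764

α = 0.764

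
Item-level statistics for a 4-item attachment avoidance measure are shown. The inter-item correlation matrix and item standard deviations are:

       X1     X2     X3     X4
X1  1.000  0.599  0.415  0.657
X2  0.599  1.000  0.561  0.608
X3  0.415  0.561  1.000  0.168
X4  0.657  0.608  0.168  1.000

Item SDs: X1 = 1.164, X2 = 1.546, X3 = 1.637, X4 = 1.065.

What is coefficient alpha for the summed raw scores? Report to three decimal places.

coefficient alpha = 0.784

Σσ²ᵢ = 1.164² + 1.546² + 1.637² + 1.065² = 7.5590
Covariances σ_ij = r_ij · s_i · s_j:
  σ(X1,X2) = 0.599 × 1.164 × 1.546 = 1.0779
  σ(X1,X3) = 0.415 × 1.164 × 1.637 = 0.7908
  σ(X1,X4) = 0.657 × 1.164 × 1.065 = 0.8145
  σ(X2,X3) = 0.561 × 1.546 × 1.637 = 1.4198
  σ(X2,X4) = 0.608 × 1.546 × 1.065 = 1.0011
  σ(X3,X4) = 0.168 × 1.637 × 1.065 = 0.2929
σ²_T = Σσ²ᵢ + 2·Σσ_ij = 7.5590 + 2 × 5.3970 = 18.3530
α = (4/3)·(1 − 7.5590/18.3530) = 0.784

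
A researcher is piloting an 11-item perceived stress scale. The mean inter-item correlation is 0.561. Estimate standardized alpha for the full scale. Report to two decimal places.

Standardized α = k·r̄ / (1 + (k−1)·r̄) = 11 × 0.561 / (1 + 10 × 0.561)
  = 6.1710 / 6.6100 = 0.93

standardized alpha = 0.93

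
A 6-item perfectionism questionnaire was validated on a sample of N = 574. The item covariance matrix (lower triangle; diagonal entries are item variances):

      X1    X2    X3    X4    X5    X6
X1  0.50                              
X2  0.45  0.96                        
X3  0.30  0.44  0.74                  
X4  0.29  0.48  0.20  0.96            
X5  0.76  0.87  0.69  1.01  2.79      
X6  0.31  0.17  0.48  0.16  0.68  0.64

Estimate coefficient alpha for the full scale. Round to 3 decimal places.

coefficient alpha = 0.826

Σσᵢ² = 0.50 + 0.96 + 0.74 + 0.96 + 2.79 + 0.64 = 6.59
Sum of off-diagonal covariances = 7.29
σ²_total = 6.59 + 2 × 7.29 = 21.17
α = (k/(k−1))·(1 − Σσᵢ²/σ²_total) = (6/5)·(1 − 6.59/21.17) = 0.826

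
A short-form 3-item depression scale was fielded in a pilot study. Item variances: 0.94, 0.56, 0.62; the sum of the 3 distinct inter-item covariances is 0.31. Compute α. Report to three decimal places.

sum of item variances = 0.94 + 0.56 + 0.62 = 2.12
Sum of distinct covariances = 0.31
total variance = sum of item variances + 2·Σcov = 2.12 + 2 × 0.31 = 2.74
α = (3/2)·(1 − 2.12/2.74) = 0.339

α = 0.339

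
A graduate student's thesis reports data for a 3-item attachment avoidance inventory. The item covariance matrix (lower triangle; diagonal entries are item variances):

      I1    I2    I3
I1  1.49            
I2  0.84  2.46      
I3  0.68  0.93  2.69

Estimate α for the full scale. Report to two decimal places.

Σσ²ᵢ = 1.49 + 2.46 + 2.69 = 6.64
Σ_{i<j} σ_ij = 2.45
σ²_T = 6.64 + 2 × 2.45 = 11.54
α = (k/(k−1))·(1 − Σσ²ᵢ/σ²_T) = (3/2)·(1 − 6.64/11.54) = 0.64

α = 0.64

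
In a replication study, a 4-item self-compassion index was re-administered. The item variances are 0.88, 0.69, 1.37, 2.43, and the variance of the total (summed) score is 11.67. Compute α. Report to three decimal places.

sum of item variances = 0.88 + 0.69 + 1.37 + 2.43 = 5.37
α = (k/(k−1))·(1 − sum of item variances/σ²_total) = (4/3)·(1 − 5.37/11.67) = 0.720

α = 0.720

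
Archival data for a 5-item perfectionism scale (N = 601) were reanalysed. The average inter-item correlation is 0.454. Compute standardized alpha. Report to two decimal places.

standardized alpha = 0.81

Standardized α = k·r̄ / (1 + (k−1)·r̄) = 5 × 0.454 / (1 + 4 × 0.454)
  = 2.2700 / 2.8160 = 0.81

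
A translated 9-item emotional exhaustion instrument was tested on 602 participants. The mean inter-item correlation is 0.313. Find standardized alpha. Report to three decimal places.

Standardized α = k·r̄ / (1 + (k−1)·r̄) = 9 × 0.313 / (1 + 8 × 0.313)
  = 2.8170 / 3.5040 = 0.804

standardized alpha = 0.804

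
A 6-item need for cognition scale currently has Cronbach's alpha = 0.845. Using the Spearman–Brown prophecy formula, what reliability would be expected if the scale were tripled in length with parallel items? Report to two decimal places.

Length factor m = 3
α' = m·α / (1 + (m−1)·α)
   = 3 × 0.845 / (1 + (3 − 1) × 0.845)
   = 2.5350 / 2.6900 = 0.94

predicted reliability = 0.94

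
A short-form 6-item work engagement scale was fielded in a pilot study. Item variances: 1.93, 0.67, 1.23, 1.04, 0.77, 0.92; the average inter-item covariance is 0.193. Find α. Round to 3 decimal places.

Σσ²ᵢ = 1.93 + 0.67 + 1.23 + 1.04 + 0.77 + 0.92 = 6.56
Sum of the 15 distinct covariances = 15 × 0.193 = 2.895
total variance = Σσ²ᵢ + 2·Σcov = 6.56 + 2 × 2.895 = 12.350
α = (6/5)·(1 − 6.56/12.350) = 0.563

α = 0.563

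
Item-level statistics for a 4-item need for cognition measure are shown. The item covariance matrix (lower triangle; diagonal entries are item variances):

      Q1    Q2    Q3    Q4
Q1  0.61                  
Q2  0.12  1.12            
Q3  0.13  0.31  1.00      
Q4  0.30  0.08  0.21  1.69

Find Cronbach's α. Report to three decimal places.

α = 0.456

Σσᵢ² = 0.61 + 1.12 + 1.00 + 1.69 = 4.42
Sum of off-diagonal covariances = 1.15
Var(T) = 4.42 + 2 × 1.15 = 6.72
α = (k/(k−1))·(1 − Σσᵢ²/Var(T)) = (4/3)·(1 − 4.42/6.72) = 0.456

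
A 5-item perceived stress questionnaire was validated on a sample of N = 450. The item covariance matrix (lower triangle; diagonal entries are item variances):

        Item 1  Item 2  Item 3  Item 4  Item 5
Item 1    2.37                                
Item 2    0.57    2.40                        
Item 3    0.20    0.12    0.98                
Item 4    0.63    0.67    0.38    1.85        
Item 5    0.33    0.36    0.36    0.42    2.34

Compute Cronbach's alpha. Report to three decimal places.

Cronbach's alpha = 0.560

Σσ²ᵢ = 2.37 + 2.40 + 0.98 + 1.85 + 2.34 = 9.94
Sum of the distinct covariances = 4.04
σ²_total = 9.94 + 2 × 4.04 = 18.02
α = (k/(k−1))·(1 − Σσ²ᵢ/σ²_total) = (5/4)·(1 − 9.94/18.02) = 0.560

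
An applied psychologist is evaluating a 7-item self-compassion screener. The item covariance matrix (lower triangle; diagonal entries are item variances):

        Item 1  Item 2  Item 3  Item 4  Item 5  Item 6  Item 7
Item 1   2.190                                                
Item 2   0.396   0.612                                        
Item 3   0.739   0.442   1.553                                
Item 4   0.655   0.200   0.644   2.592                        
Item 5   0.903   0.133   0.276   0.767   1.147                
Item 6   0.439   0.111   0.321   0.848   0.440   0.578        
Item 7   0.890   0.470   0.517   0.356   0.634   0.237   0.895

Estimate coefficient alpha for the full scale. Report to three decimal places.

Σσᵢ² = 2.190 + 0.612 + 1.553 + 2.592 + 1.147 + 0.578 + 0.895 = 9.567
Sum of the distinct covariances = 10.418
Var(T) = 9.567 + 2 × 10.418 = 30.403
α = (k/(k−1))·(1 − Σσᵢ²/Var(T)) = (7/6)·(1 − 9.567/30.403) = 0.800

coefficient alpha = 0.800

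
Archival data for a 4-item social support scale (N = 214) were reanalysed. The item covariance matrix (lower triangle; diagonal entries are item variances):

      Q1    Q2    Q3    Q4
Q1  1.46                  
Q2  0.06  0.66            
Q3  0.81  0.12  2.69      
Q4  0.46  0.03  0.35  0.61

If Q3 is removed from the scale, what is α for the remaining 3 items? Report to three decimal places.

Remaining items: Q1, Q2, Q4 (k = 3).
sum of item variances = 1.46 + 0.66 + 0.61 = 2.73
σ²_total = 2.73 + 2 × 0.55 = 3.83
α (item deleted) = (3/2)·(1 − 2.73/3.83) = 0.431

α = 0.431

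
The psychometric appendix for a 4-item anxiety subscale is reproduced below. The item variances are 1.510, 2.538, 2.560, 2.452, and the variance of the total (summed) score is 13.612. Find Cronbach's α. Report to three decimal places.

Σσᵢ² = 1.510 + 2.538 + 2.560 + 2.452 = 9.060
α = (k/(k−1))·(1 − Σσᵢ²/Var(T)) = (4/3)·(1 − 9.060/13.612) = 0.446

α = 0.446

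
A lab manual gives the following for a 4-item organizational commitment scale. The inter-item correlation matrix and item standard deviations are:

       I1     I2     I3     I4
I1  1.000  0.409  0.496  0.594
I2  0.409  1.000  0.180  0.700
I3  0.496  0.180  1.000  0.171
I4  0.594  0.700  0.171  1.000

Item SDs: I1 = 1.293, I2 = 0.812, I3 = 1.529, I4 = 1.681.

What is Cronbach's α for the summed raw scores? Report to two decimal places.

Cronbach's α = 0.71

Σσ²ᵢ = 1.293² + 0.812² + 1.529² + 1.681² = 7.4948
Covariances σ_ij = r_ij · s_i · s_j:
  σ(I1,I2) = 0.409 × 1.293 × 0.812 = 0.4294
  σ(I1,I3) = 0.496 × 1.293 × 1.529 = 0.9806
  σ(I1,I4) = 0.594 × 1.293 × 1.681 = 1.2911
  σ(I2,I3) = 0.180 × 0.812 × 1.529 = 0.2235
  σ(I2,I4) = 0.700 × 0.812 × 1.681 = 0.9555
  σ(I3,I4) = 0.171 × 1.529 × 1.681 = 0.4395
σ²_T = Σσ²ᵢ + 2·Σσ_ij = 7.4948 + 2 × 4.3196 = 16.1340
α = (4/3)·(1 − 7.4948/16.1340) = 0.71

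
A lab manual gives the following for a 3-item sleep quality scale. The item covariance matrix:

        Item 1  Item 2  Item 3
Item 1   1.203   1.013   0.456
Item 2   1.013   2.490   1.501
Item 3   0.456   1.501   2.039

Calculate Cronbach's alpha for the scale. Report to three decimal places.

Σσ²ᵢ = 1.203 + 2.490 + 2.039 = 5.732
Sum of off-diagonal covariances = 2.970
σ²_total = 5.732 + 2 × 2.970 = 11.672
α = (k/(k−1))·(1 − Σσ²ᵢ/σ²_total) = (3/2)·(1 − 5.732/11.672) = 0.763

Cronbach's alpha = 0.763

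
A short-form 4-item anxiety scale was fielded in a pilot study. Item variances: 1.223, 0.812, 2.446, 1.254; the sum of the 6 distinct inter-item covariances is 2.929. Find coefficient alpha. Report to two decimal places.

Σσᵢ² = 1.223 + 0.812 + 2.446 + 1.254 = 5.735
Sum of distinct covariances = 2.929
Var(T) = Σσᵢ² + 2·Σcov = 5.735 + 2 × 2.929 = 11.593
α = (4/3)·(1 − 5.735/11.593) = 0.67

coefficient alpha = 0.67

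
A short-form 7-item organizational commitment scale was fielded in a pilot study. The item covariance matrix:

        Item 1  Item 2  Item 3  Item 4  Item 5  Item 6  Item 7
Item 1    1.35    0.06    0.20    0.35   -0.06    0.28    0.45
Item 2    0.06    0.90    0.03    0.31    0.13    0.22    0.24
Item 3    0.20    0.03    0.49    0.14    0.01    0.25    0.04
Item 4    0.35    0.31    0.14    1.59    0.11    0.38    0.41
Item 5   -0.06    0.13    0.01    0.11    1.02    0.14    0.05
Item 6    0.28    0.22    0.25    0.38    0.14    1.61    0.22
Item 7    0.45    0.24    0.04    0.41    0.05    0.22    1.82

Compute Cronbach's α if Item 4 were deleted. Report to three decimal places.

Remaining items: Item 1, Item 2, Item 3, Item 5, Item 6, Item 7 (k = 6).
Σσ²ᵢ = 1.35 + 0.90 + 0.49 + 1.02 + 1.61 + 1.82 = 7.19
σ²_total = 7.19 + 2 × 2.26 = 11.71
α (item deleted) = (6/5)·(1 − 7.19/11.71) = 0.463

Cronbach's α = 0.463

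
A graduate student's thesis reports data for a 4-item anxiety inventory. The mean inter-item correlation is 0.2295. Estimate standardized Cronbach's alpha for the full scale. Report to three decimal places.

Standardized α = k·r̄ / (1 + (k−1)·r̄) = 4 × 0.2295 / (1 + 3 × 0.2295)
  = 0.9180 / 1.6885 = 0.544

standardized Cronbach's alpha = 0.544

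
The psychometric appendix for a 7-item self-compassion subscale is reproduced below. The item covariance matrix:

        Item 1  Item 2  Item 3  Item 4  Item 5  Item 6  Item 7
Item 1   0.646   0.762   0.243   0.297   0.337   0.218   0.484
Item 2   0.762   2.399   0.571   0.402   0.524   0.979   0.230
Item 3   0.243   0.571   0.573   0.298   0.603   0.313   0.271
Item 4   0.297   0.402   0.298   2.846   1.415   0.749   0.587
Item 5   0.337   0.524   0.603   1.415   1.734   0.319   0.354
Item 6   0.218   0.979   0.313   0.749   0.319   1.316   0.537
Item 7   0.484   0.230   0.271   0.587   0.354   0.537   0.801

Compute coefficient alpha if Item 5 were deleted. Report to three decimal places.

coefficient alpha = 0.742

Remaining items: Item 1, Item 2, Item 3, Item 4, Item 6, Item 7 (k = 6).
ΣVar(i) = 0.646 + 2.399 + 0.573 + 2.846 + 1.316 + 0.801 = 8.581
Var(T) = 8.581 + 2 × 6.941 = 22.463
α (item deleted) = (6/5)·(1 − 8.581/22.463) = 0.742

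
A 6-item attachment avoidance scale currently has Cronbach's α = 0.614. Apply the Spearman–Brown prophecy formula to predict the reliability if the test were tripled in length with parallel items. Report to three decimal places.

Length factor m = 3
α' = m·α / (1 + (m−1)·α)
   = 3 × 0.614 / (1 + (3 − 1) × 0.614)
   = 1.8420 / 2.2280 = 0.827

predicted reliability = 0.827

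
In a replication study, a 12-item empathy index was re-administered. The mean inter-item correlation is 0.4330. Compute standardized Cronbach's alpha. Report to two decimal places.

standardized Cronbach's alpha = 0.90

Standardized α = k·r̄ / (1 + (k−1)·r̄) = 12 × 0.4330 / (1 + 11 × 0.4330)
  = 5.1960 / 5.7630 = 0.90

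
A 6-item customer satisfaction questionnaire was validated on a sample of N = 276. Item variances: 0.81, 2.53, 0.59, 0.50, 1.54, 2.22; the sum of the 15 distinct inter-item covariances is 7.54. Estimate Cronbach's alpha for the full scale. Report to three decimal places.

α = 0.778

Σσᵢ² = 0.81 + 2.53 + 0.59 + 0.50 + 1.54 + 2.22 = 8.19
Sum of distinct covariances = 7.54
σ²_total = Σσᵢ² + 2·Σcov = 8.19 + 2 × 7.54 = 23.27
α = (6/5)·(1 − 8.19/23.27) = 0.778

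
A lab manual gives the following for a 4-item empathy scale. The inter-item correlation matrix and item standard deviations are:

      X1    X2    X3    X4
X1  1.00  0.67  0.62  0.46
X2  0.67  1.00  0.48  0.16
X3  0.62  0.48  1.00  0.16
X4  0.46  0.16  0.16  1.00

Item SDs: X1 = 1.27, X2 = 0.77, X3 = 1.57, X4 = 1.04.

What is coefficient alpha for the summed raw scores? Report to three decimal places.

Σσ²ᵢ = 1.27² + 0.77² + 1.57² + 1.04² = 5.7523
Covariances σ_ij = r_ij · s_i · s_j:
  σ(X1,X2) = 0.67 × 1.27 × 0.77 = 0.6552
  σ(X1,X3) = 0.62 × 1.27 × 1.57 = 1.2362
  σ(X1,X4) = 0.46 × 1.27 × 1.04 = 0.6076
  σ(X2,X3) = 0.48 × 0.77 × 1.57 = 0.5803
  σ(X2,X4) = 0.16 × 0.77 × 1.04 = 0.1281
  σ(X3,X4) = 0.16 × 1.57 × 1.04 = 0.2612
σ²_T = Σσ²ᵢ + 2·Σσ_ij = 5.7523 + 2 × 3.4686 = 12.6895
α = (4/3)·(1 − 5.7523/12.6895) = 0.729

α = 0.729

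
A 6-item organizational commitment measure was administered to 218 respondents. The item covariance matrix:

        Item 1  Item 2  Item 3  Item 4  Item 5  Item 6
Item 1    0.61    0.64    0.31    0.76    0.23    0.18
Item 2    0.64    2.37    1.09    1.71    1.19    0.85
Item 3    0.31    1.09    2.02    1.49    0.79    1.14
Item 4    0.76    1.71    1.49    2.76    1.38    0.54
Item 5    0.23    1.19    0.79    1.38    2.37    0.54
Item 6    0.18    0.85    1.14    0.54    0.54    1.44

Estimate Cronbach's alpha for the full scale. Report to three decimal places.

Cronbach's alpha = 0.827

sum of item variances = 0.61 + 2.37 + 2.02 + 2.76 + 2.37 + 1.44 = 11.57
Σ_{i<j} σ_ij = 12.84
total variance = 11.57 + 2 × 12.84 = 37.25
α = (k/(k−1))·(1 − sum of item variances/total variance) = (6/5)·(1 − 11.57/37.25) = 0.827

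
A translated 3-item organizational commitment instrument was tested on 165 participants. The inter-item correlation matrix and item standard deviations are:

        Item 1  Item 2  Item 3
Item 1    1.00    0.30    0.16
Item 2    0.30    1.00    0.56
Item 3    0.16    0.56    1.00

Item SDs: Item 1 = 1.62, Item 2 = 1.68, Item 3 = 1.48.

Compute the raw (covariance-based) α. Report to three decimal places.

α = 0.607

Σσ²ᵢ = 1.62² + 1.68² + 1.48² = 7.6372
Covariances σ_ij = r_ij · s_i · s_j:
  σ(Item 1,Item 2) = 0.30 × 1.62 × 1.68 = 0.8165
  σ(Item 1,Item 3) = 0.16 × 1.62 × 1.48 = 0.3836
  σ(Item 2,Item 3) = 0.56 × 1.68 × 1.48 = 1.3924
σ²_T = Σσ²ᵢ + 2·Σσ_ij = 7.6372 + 2 × 2.5925 = 12.8222
α = (3/2)·(1 − 7.6372/12.8222) = 0.607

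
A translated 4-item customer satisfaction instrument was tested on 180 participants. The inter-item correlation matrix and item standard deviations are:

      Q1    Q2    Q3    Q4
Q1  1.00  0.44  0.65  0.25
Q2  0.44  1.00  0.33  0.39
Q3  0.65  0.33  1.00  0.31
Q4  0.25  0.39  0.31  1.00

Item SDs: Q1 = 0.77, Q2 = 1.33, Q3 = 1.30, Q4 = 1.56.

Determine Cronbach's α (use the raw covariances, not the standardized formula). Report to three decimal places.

Σσ²ᵢ = 0.77² + 1.33² + 1.30² + 1.56² = 6.4854
Covariances σ_ij = r_ij · s_i · s_j:
  σ(Q1,Q2) = 0.44 × 0.77 × 1.33 = 0.4506
  σ(Q1,Q3) = 0.65 × 0.77 × 1.30 = 0.6507
  σ(Q1,Q4) = 0.25 × 0.77 × 1.56 = 0.3003
  σ(Q2,Q3) = 0.33 × 1.33 × 1.30 = 0.5706
  σ(Q2,Q4) = 0.39 × 1.33 × 1.56 = 0.8092
  σ(Q3,Q4) = 0.31 × 1.30 × 1.56 = 0.6287
σ²_T = Σσ²ᵢ + 2·Σσ_ij = 6.4854 + 2 × 3.4101 = 13.3056
α = (4/3)·(1 − 6.4854/13.3056) = 0.683

Cronbach's α = 0.683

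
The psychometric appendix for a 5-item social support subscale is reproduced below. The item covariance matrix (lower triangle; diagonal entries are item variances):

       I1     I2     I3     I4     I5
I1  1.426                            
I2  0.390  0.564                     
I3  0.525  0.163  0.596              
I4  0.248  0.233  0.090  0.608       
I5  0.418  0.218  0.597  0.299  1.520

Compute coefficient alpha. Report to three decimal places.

α = 0.718

ΣVar(i) = 1.426 + 0.564 + 0.596 + 0.608 + 1.520 = 4.714
Sum of the distinct covariances = 3.181
total variance = 4.714 + 2 × 3.181 = 11.076
α = (k/(k−1))·(1 − ΣVar(i)/total variance) = (5/4)·(1 − 4.714/11.076) = 0.718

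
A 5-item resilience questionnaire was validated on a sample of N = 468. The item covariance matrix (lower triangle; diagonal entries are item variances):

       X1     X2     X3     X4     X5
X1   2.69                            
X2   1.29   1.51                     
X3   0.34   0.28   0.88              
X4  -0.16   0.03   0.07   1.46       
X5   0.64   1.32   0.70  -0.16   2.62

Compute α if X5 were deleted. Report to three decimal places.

α = 0.482

Remaining items: X1, X2, X3, X4 (k = 4).
ΣVar(i) = 2.69 + 1.51 + 0.88 + 1.46 = 6.54
Var(T) = 6.54 + 2 × 1.85 = 10.24
α (item deleted) = (4/3)·(1 − 6.54/10.24) = 0.482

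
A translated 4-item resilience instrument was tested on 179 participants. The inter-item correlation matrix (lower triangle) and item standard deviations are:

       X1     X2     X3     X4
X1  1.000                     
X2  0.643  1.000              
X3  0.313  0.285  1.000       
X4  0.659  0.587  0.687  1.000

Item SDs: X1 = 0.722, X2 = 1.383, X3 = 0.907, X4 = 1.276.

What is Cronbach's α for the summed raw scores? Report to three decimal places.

Σσ²ᵢ = 0.722² + 1.383² + 0.907² + 1.276² = 4.8848
Covariances σ_ij = r_ij · s_i · s_j:
  σ(X1,X2) = 0.643 × 0.722 × 1.383 = 0.6421
  σ(X1,X3) = 0.313 × 0.722 × 0.907 = 0.2050
  σ(X1,X4) = 0.659 × 0.722 × 1.276 = 0.6071
  σ(X2,X3) = 0.285 × 1.383 × 0.907 = 0.3575
  σ(X2,X4) = 0.587 × 1.383 × 1.276 = 1.0359
  σ(X3,X4) = 0.687 × 0.907 × 1.276 = 0.7951
σ²_T = Σσ²ᵢ + 2·Σσ_ij = 4.8848 + 2 × 3.6427 = 12.1702
α = (4/3)·(1 − 4.8848/12.1702) = 0.798

Cronbach's α = 0.798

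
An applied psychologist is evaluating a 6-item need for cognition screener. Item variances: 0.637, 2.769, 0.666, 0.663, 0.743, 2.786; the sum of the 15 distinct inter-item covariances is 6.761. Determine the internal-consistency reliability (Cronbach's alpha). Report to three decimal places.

Cronbach's alpha = 0.745

sum of item variances = 0.637 + 2.769 + 0.666 + 0.663 + 0.743 + 2.786 = 8.264
Sum of distinct covariances = 6.761
Var(T) = sum of item variances + 2·Σcov = 8.264 + 2 × 6.761 = 21.786
α = (6/5)·(1 − 8.264/21.786) = 0.745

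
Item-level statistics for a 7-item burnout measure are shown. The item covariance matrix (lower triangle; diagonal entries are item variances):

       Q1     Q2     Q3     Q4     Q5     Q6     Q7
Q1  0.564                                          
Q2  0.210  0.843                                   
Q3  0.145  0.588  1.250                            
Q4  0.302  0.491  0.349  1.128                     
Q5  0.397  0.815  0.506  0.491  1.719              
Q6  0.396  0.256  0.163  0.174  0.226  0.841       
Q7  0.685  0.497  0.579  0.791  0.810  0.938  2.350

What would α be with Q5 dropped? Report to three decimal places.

Remaining items: Q1, Q2, Q3, Q4, Q6, Q7 (k = 6).
Σσ²ᵢ = 0.564 + 0.843 + 1.250 + 1.128 + 0.841 + 2.350 = 6.976
total variance = 6.976 + 2 × 6.564 = 20.104
α (item deleted) = (6/5)·(1 − 6.976/20.104) = 0.784

α = 0.784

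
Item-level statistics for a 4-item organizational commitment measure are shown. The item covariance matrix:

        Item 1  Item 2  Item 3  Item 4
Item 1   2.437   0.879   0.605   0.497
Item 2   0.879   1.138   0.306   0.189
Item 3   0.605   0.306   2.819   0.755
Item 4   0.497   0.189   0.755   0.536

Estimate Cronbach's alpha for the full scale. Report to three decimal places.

Cronbach's alpha = 0.643

Σσ²ᵢ = 2.437 + 1.138 + 2.819 + 0.536 = 6.930
Sum of off-diagonal covariances = 3.231
Var(T) = 6.930 + 2 × 3.231 = 13.392
α = (k/(k−1))·(1 − Σσ²ᵢ/Var(T)) = (4/3)·(1 − 6.930/13.392) = 0.643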